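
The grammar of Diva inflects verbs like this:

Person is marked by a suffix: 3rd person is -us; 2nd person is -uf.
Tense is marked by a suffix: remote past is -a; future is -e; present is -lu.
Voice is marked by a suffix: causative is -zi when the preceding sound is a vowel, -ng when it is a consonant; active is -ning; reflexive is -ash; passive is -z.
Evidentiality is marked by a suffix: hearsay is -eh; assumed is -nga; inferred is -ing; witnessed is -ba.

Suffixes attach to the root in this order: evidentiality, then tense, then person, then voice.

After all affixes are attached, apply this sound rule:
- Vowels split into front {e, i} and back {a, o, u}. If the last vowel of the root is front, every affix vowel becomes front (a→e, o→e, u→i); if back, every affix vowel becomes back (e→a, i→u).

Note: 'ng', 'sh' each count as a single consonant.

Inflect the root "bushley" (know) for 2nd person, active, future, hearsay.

Attach evidentiality hearsay -eh → bushleyeh.
Attach tense future -e → bushleyehe.
Attach person 2nd person -uf → bushleyeheuf.
Attach voice active -ning → bushleyeheufning.
Apply vowel harmony: bushleyeheufning → bushleyeheifning.

bushleyeheifning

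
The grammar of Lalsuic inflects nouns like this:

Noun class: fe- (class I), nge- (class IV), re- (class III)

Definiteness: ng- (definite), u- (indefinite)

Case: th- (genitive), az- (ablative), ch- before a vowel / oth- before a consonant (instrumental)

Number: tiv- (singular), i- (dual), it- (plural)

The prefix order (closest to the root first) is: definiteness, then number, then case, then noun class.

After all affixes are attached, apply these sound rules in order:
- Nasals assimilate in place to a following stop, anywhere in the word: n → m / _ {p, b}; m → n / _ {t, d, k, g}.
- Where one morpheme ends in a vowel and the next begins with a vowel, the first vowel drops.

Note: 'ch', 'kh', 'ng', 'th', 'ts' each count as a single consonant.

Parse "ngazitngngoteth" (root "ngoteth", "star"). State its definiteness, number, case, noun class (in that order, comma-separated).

Segment: nge-az-it-ng-ngoteth.
definiteness: ng- → definite.
number: it- → plural.
case: az- → ablative.
noun class: nge- → class IV.

definite, plural, ablative, class IV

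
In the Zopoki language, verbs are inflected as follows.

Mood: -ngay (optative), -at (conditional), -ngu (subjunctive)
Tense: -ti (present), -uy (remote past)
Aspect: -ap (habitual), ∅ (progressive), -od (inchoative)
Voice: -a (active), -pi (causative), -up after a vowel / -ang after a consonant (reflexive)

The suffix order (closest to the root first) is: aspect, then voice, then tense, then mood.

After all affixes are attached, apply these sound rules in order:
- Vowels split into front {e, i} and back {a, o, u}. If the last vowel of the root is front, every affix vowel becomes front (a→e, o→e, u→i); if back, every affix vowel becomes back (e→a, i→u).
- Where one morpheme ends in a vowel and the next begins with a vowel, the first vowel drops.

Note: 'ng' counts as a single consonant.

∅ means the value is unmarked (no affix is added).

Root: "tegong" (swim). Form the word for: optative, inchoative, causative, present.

tegongodputungay

Attach aspect inchoative -od → tegongod.
Attach voice causative -pi → tegongodpi.
Attach tense present -ti → tegongodpiti.
Attach mood optative -ngay → tegongodpitingay.
Apply vowel harmony: tegongodpitingay → tegongodputungay.
Vowel deletion: no change.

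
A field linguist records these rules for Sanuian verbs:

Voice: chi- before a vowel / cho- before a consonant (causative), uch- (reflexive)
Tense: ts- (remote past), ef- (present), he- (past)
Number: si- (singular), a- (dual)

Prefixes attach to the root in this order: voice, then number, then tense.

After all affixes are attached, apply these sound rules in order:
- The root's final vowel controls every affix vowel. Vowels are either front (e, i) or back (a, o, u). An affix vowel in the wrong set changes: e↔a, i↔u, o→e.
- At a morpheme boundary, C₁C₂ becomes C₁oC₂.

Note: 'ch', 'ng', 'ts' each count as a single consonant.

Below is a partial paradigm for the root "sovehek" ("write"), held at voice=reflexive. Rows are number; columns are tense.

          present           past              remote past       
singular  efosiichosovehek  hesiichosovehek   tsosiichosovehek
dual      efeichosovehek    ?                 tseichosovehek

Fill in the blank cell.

heeichosovehek

Attach voice reflexive uch- → uchsovehek.
Attach number dual a- → auchsovehek.
Attach tense past he- → heauchsovehek.
Apply vowel harmony: heauchsovehek → heeichsovehek.
Apply epenthesis: heeichsovehek → heeichosovehek.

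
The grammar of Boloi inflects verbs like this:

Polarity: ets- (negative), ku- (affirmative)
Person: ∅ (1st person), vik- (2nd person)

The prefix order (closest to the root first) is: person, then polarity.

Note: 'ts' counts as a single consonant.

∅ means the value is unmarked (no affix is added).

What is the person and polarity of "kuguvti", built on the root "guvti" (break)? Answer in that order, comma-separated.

1st person, affirmative

Segment: ku-guvti.
person: ∅ → 1st person.
polarity: ku- → affirmative.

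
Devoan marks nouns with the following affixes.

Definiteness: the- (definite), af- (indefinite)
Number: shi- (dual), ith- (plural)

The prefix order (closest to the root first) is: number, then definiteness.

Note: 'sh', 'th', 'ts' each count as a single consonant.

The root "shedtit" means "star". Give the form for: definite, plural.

theithshedtit

Attach number plural ith- → ithshedtit.
Attach definiteness definite the- → theithshedtit.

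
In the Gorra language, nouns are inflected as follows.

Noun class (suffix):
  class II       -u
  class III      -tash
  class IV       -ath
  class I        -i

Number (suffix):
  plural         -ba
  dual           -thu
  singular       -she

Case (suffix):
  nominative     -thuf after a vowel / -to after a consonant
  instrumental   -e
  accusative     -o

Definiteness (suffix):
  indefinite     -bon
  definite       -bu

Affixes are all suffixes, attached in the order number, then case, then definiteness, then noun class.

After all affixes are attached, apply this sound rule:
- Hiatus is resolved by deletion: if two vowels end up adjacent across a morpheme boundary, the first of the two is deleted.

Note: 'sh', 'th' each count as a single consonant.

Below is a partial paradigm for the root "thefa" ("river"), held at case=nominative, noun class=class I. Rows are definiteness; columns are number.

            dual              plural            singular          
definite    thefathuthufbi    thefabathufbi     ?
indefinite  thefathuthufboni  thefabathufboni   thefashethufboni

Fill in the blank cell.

Attach number singular -she → thefashe.
Attach case nominative -thuf (after vowel 'e') → thefashethuf.
Attach definiteness definite -bu → thefashethufbu.
Attach noun class class I -i → thefashethufbui.
Apply vowel deletion: thefashethufbui → thefashethufbi.

thefashethufbi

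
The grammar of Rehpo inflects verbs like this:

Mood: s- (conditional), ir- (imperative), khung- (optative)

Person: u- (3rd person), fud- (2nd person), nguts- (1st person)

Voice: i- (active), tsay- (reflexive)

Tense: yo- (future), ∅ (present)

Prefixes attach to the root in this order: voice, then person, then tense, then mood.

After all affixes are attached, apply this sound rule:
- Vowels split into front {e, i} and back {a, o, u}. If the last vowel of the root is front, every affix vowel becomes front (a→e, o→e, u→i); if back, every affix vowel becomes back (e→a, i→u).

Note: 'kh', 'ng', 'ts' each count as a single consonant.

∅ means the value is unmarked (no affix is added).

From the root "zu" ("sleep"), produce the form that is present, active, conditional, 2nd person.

sfuduzu

Attach voice active i- → izu.
Attach person 2nd person fud- → fudizu.
tense = present: zero marking, form stays fudizu.
Attach mood conditional s- → sfudizu.
Apply vowel harmony: sfudizu → sfuduzu.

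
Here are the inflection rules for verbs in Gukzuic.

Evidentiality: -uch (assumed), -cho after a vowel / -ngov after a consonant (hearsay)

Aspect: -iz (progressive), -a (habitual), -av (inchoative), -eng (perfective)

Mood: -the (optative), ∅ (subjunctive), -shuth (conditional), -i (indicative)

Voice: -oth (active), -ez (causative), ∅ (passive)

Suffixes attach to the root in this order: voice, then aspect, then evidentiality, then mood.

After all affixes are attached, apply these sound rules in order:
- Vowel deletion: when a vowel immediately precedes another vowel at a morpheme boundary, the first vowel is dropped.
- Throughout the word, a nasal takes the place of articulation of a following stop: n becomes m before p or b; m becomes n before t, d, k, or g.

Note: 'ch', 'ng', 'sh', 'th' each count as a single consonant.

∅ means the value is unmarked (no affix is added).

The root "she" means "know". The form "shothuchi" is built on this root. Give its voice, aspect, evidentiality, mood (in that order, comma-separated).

active, habitual, assumed, indicative

Segment: she-oth-a-uch-i.
voice: -oth → active.
aspect: -a → habitual.
evidentiality: -uch → assumed.
mood: -i → indicative.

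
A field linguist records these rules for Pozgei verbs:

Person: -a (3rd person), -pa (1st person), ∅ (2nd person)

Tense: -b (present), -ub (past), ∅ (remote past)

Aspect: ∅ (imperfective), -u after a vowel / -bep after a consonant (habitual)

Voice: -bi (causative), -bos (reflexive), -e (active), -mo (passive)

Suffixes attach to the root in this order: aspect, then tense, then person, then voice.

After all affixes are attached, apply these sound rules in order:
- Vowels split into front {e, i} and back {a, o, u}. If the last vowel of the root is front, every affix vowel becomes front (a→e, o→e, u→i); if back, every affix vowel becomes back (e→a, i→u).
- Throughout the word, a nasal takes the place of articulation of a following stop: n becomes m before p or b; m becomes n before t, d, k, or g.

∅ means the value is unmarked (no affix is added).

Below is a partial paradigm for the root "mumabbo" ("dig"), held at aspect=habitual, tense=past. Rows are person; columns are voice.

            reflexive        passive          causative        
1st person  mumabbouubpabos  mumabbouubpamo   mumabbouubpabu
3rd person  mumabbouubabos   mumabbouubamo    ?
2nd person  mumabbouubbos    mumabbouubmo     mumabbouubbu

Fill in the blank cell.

mumabbouubabu

Attach aspect habitual -u (after vowel 'o') → mumabbou.
Attach tense past -ub → mumabbouub.
Attach person 3rd person -a → mumabbouuba.
Attach voice causative -bi → mumabbouubabi.
Apply vowel harmony: mumabbouubabi → mumabbouubabu.
Nasal assimilation: no change.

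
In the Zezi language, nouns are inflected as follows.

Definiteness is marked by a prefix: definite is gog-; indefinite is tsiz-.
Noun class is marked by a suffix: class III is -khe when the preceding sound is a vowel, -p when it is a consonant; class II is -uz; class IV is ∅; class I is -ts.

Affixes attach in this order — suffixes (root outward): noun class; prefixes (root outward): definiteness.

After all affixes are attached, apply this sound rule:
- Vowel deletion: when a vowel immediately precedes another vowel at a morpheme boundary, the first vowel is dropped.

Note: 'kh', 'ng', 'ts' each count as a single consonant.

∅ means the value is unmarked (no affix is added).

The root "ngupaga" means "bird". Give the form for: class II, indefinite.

Attach definiteness indefinite tsiz- → tsizngupaga.
Attach noun class class II -uz → tsizngupagauz.
Apply vowel deletion: tsizngupagauz → tsizngupaguz.

tsizngupaguz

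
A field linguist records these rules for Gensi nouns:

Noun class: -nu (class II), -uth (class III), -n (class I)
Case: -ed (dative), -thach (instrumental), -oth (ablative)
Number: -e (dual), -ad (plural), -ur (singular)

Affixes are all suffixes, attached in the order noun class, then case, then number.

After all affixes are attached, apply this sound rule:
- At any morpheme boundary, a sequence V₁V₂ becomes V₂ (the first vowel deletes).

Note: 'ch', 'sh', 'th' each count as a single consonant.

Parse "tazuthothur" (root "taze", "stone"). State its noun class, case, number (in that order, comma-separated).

class III, ablative, singular

Segment: taze-uth-oth-ur.
noun class: -uth → class III.
case: -oth → ablative.
number: -ur → singular.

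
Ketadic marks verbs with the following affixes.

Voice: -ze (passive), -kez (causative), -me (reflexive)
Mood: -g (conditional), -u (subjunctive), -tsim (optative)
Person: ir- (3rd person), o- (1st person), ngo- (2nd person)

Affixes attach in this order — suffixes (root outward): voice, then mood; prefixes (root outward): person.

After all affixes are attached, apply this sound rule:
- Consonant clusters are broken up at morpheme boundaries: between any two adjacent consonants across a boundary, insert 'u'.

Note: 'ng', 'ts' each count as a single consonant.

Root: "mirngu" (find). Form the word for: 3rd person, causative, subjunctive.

Attach voice causative -kez → mirngukez.
Attach person 3rd person ir- → irmirngukez.
Attach mood subjunctive -u → irmirngukezu.
Apply epenthesis: irmirngukezu → irumirngukezu.

irumirngukezu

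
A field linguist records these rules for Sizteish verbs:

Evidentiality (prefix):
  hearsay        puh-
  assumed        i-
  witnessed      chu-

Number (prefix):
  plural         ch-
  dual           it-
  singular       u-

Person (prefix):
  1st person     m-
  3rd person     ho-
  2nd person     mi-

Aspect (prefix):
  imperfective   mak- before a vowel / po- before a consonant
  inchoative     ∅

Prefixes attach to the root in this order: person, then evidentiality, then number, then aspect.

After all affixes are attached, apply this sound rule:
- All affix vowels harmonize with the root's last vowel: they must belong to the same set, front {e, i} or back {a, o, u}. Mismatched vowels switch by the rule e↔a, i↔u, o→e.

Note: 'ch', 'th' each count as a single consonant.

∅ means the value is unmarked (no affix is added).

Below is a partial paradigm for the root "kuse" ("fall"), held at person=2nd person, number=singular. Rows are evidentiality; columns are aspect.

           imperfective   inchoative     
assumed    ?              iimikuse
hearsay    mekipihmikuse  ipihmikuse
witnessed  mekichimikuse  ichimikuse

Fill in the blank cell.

Attach person 2nd person mi- → mikuse.
Attach evidentiality assumed i- → imikuse.
Attach number singular u- → uimikuse.
Attach aspect imperfective mak- (before vowel 'u') → makuimikuse.
Apply vowel harmony: makuimikuse → mekiimikuse.

mekiimikuse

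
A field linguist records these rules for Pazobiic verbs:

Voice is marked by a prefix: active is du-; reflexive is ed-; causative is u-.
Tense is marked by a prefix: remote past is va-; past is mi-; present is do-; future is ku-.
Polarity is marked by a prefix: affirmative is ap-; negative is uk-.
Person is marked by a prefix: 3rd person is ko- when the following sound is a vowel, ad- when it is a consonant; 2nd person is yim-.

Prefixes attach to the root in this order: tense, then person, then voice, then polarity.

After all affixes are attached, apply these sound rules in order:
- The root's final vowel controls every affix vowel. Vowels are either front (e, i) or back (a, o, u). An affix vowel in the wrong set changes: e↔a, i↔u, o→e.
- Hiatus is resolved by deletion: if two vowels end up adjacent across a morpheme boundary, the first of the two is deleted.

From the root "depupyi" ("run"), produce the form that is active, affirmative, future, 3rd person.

epdedkidepupyi

Attach tense future ku- → kudepupyi.
Attach person 3rd person ad- (before consonant 'k') → adkudepupyi.
Attach voice active du- → duadkudepupyi.
Attach polarity affirmative ap- → apduadkudepupyi.
Apply vowel harmony: apduadkudepupyi → epdiedkidepupyi.
Apply vowel deletion: epdiedkidepupyi → epdedkidepupyi.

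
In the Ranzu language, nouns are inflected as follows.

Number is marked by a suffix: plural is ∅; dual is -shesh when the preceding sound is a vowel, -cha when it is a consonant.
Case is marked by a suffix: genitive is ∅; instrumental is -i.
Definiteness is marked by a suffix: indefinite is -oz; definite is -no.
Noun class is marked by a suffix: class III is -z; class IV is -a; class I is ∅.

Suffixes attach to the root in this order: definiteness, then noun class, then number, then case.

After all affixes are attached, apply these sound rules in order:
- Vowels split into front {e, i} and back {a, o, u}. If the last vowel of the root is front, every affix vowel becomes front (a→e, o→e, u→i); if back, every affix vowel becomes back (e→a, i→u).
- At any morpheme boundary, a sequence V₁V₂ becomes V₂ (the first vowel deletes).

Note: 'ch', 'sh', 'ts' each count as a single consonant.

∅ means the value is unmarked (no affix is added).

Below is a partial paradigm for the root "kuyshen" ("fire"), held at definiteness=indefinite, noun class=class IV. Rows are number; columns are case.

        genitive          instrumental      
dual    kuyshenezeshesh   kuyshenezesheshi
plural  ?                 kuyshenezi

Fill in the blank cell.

Attach definiteness indefinite -oz → kuyshenoz.
Attach noun class class IV -a → kuyshenoza.
number = plural: zero marking, form stays kuyshenoza.
case = genitive: zero marking, form stays kuyshenoza.
Apply vowel harmony: kuyshenoza → kuysheneze.
Vowel deletion: no change.

kuysheneze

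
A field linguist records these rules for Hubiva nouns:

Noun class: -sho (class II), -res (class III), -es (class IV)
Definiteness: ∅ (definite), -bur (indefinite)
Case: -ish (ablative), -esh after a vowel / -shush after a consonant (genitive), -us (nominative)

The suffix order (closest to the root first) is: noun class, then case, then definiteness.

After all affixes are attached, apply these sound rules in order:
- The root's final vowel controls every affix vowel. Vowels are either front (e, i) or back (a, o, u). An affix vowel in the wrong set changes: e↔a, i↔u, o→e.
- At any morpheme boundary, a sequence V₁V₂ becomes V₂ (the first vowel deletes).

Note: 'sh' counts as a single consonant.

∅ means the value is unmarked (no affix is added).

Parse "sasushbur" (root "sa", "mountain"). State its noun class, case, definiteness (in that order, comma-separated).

class IV, ablative, indefinite

Segment: sa-es-ish-bur.
noun class: -es → class IV.
case: -ish → ablative.
definiteness: -bur → indefinite.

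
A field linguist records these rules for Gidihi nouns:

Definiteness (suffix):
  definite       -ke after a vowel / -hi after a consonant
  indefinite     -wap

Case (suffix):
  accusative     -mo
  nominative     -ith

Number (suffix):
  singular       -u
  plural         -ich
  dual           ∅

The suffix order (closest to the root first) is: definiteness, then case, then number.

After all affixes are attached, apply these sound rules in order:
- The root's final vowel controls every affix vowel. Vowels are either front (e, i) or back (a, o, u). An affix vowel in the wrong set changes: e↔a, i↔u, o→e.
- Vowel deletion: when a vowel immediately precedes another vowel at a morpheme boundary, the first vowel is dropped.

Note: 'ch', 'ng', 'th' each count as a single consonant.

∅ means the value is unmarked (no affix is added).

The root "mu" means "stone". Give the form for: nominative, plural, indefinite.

Attach definiteness indefinite -wap → muwap.
Attach case nominative -ith → muwapith.
Attach number plural -ich → muwapithich.
Apply vowel harmony: muwapithich → muwaputhuch.
Vowel deletion: no change.

muwaputhuch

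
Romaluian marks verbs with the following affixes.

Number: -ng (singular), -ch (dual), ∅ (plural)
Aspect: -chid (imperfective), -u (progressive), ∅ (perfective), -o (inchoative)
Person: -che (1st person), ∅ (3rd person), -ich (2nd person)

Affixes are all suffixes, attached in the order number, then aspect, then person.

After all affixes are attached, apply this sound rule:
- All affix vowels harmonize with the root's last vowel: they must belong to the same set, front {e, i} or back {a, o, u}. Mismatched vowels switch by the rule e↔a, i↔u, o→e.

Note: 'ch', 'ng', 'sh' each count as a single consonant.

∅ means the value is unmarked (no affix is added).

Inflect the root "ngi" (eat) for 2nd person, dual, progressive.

Attach number dual -ch → ngich.
Attach aspect progressive -u → ngichu.
Attach person 2nd person -ich → ngichuich.
Apply vowel harmony: ngichuich → ngichiich.

ngichiich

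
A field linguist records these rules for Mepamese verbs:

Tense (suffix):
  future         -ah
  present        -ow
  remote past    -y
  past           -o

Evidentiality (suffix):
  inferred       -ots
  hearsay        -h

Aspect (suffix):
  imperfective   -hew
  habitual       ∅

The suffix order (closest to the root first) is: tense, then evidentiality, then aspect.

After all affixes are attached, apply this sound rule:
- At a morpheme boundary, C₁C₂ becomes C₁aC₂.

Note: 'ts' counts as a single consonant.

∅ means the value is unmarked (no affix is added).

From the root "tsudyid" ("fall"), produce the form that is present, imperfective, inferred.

Attach tense present -ow → tsudyidow.
Attach evidentiality inferred -ots → tsudyidowots.
Attach aspect imperfective -hew → tsudyidowotshew.
Apply epenthesis: tsudyidowotshew → tsudyidowotsahew.

tsudyidowotsahew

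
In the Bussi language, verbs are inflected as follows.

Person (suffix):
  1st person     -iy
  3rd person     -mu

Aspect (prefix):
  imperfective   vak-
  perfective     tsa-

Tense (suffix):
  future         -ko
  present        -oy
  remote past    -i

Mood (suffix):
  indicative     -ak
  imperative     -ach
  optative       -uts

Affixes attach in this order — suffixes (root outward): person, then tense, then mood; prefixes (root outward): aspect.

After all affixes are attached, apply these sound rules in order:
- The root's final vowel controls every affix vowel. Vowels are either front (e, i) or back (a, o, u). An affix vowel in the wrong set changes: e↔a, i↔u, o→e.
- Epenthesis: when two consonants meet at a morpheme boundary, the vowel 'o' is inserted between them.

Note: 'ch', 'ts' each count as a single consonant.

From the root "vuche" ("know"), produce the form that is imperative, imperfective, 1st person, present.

Attach aspect imperfective vak- → vakvuche.
Attach person 1st person -iy → vakvucheiy.
Attach tense present -oy → vakvucheiyoy.
Attach mood imperative -ach → vakvucheiyoyach.
Apply vowel harmony: vakvucheiyoyach → vekvucheiyeyech.
Apply epenthesis: vekvucheiyeyech → vekovucheiyeyech.

vekovucheiyeyech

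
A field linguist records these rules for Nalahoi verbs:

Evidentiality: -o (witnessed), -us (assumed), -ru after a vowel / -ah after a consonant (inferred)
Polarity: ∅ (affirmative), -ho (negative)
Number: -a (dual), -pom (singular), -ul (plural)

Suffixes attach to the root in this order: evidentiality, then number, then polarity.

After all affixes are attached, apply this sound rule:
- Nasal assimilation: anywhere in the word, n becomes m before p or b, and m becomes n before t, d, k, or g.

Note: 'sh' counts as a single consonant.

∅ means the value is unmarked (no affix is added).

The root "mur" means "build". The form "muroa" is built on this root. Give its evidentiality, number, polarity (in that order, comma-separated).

witnessed, dual, affirmative

Segment: mur-o-a.
evidentiality: -o → witnessed.
number: -a → dual.
polarity: ∅ → affirmative.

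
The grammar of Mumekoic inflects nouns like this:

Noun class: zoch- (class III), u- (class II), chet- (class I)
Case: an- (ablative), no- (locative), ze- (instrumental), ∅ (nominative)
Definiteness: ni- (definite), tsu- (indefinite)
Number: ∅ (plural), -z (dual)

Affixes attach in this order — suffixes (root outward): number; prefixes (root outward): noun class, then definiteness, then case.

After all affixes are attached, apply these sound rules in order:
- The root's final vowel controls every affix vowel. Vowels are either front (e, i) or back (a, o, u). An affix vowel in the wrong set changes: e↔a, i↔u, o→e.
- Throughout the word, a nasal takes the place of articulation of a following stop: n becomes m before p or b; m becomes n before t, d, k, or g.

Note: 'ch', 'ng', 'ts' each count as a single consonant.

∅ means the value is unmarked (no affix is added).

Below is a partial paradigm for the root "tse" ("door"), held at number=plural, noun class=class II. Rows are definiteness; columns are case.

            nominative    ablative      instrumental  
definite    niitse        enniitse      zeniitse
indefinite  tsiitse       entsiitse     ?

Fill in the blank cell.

zetsiitse

number = plural: zero marking, form stays tse.
Attach noun class class II u- → utse.
Attach definiteness indefinite tsu- → tsuutse.
Attach case instrumental ze- → zetsuutse.
Apply vowel harmony: zetsuutse → zetsiitse.
Nasal assimilation: no change.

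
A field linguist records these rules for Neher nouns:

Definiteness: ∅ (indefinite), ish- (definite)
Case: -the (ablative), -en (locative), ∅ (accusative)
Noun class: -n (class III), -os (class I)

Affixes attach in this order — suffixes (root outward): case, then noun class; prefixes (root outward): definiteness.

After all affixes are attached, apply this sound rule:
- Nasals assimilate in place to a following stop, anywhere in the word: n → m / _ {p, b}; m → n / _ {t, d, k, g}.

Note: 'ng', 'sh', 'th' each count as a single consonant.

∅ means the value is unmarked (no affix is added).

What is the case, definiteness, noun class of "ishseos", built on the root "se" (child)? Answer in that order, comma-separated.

Segment: ish-se-os.
case: ∅ → accusative.
definiteness: ish- → definite.
noun class: -os → class I.

accusative, definite, class I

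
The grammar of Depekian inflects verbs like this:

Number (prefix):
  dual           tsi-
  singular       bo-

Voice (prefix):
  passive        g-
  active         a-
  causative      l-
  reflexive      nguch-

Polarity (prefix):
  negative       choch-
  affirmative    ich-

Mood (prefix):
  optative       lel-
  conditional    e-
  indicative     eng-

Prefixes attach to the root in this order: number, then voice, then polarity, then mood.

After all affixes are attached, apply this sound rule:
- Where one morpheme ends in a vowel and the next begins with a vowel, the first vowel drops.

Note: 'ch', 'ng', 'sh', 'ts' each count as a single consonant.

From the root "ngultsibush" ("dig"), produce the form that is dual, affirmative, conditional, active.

Attach number dual tsi- → tsingultsibush.
Attach voice active a- → atsingultsibush.
Attach polarity affirmative ich- → ichatsingultsibush.
Attach mood conditional e- → eichatsingultsibush.
Apply vowel deletion: eichatsingultsibush → ichatsingultsibush.

ichatsingultsibush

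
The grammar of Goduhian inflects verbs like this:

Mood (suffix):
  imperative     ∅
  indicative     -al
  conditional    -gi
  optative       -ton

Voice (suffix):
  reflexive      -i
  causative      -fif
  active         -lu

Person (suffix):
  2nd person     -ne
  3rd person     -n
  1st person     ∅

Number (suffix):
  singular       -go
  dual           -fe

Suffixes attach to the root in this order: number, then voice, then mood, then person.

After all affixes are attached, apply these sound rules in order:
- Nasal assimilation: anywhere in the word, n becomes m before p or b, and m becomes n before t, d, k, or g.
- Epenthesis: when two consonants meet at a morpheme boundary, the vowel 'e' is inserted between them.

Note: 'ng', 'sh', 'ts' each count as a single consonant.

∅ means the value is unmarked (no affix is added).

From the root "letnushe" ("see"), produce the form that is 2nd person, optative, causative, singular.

letnushegofifetonene

Attach number singular -go → letnushego.
Attach voice causative -fif → letnushegofif.
Attach mood optative -ton → letnushegofifton.
Attach person 2nd person -ne → letnushegofiftonne.
Nasal assimilation: no change.
Apply epenthesis: letnushegofiftonne → letnushegofifetonene.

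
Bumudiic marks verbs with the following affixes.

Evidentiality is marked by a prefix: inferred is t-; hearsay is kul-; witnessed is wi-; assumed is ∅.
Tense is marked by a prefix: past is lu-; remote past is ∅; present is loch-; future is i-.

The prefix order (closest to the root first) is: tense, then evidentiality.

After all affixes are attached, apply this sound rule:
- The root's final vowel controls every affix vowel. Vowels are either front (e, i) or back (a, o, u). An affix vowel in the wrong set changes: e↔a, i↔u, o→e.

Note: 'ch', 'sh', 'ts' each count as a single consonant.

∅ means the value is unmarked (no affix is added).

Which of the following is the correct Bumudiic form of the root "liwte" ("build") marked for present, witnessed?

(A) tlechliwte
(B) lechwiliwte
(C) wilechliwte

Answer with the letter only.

C

Attach tense present loch- → lochliwte.
Attach evidentiality witnessed wi- → wilochliwte.
Apply vowel harmony: wilochliwte → wilechliwte.
So the correct form is wilechliwte, option (C).
(B) lechwiliwte is wrong: it has the affixes in the wrong order.
(A) tlechliwte is wrong: it uses inferred instead of witnessed for evidentiality.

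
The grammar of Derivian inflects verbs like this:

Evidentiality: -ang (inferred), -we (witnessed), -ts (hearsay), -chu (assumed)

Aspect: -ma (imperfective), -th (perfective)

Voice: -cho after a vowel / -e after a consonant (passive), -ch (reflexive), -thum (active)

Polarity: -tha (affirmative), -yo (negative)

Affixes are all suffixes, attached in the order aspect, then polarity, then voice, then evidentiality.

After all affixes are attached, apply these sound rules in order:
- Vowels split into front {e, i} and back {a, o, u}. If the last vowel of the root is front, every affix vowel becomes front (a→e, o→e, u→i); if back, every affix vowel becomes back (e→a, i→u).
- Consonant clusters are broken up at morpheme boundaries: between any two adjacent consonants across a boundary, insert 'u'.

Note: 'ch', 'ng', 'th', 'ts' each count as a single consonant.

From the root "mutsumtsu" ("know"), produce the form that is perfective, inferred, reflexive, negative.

Attach aspect perfective -th → mutsumtsuth.
Attach polarity negative -yo → mutsumtsuthyo.
Attach voice reflexive -ch → mutsumtsuthyoch.
Attach evidentiality inferred -ang → mutsumtsuthyochang.
Vowel harmony: no change.
Apply epenthesis: mutsumtsuthyochang → mutsumtsuthuyochang.

mutsumtsuthuyochang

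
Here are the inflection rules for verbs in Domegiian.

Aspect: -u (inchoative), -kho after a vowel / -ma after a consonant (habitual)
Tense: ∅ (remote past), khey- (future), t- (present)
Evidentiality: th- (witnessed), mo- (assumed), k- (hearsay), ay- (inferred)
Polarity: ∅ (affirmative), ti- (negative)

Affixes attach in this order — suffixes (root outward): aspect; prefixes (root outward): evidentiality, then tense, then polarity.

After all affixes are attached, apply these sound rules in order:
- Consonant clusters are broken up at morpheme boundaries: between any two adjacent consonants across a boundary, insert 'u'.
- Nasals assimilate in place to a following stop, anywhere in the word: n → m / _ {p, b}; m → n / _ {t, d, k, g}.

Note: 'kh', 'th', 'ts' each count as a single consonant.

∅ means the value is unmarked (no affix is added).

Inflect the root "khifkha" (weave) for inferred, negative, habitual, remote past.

tiayukhifkhakho

Attach aspect habitual -kho (after vowel 'a') → khifkhakho.
Attach evidentiality inferred ay- → aykhifkhakho.
tense = remote past: zero marking, form stays aykhifkhakho.
Attach polarity negative ti- → tiaykhifkhakho.
Apply epenthesis: tiaykhifkhakho → tiayukhifkhakho.
Nasal assimilation: no change.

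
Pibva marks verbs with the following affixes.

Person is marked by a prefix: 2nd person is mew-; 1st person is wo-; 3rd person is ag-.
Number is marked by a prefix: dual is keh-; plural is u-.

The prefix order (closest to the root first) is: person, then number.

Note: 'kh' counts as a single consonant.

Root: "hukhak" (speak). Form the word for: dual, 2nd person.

kehmewhukhak

Attach person 2nd person mew- → mewhukhak.
Attach number dual keh- → kehmewhukhak.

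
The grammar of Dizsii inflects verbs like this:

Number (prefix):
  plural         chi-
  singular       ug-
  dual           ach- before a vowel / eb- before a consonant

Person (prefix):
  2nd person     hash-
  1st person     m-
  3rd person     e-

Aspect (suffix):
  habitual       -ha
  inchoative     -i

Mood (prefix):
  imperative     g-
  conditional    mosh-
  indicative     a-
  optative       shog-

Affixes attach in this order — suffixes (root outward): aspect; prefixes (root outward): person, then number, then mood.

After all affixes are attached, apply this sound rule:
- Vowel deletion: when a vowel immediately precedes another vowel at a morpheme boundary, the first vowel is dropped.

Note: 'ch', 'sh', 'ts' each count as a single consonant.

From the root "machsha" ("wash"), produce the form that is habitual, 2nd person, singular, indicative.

Attach person 2nd person hash- → hashmachsha.
Attach aspect habitual -ha → hashmachshaha.
Attach number singular ug- → ughashmachshaha.
Attach mood indicative a- → aughashmachshaha.
Apply vowel deletion: aughashmachshaha → ughashmachshaha.

ughashmachshaha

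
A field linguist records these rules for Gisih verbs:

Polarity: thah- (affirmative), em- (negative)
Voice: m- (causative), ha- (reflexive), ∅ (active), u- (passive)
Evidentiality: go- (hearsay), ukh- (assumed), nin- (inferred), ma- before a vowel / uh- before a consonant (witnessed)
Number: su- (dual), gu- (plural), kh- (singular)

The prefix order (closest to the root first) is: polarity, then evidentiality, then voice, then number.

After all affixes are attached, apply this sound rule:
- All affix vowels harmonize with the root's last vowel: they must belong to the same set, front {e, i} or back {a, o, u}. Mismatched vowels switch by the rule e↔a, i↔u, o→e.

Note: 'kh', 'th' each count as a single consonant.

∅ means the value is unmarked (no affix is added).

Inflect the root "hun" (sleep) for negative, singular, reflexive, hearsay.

Attach polarity negative em- → emhun.
Attach evidentiality hearsay go- → goemhun.
Attach voice reflexive ha- → hagoemhun.
Attach number singular kh- → khhagoemhun.
Apply vowel harmony: khhagoemhun → khhagoamhun.

khhagoamhun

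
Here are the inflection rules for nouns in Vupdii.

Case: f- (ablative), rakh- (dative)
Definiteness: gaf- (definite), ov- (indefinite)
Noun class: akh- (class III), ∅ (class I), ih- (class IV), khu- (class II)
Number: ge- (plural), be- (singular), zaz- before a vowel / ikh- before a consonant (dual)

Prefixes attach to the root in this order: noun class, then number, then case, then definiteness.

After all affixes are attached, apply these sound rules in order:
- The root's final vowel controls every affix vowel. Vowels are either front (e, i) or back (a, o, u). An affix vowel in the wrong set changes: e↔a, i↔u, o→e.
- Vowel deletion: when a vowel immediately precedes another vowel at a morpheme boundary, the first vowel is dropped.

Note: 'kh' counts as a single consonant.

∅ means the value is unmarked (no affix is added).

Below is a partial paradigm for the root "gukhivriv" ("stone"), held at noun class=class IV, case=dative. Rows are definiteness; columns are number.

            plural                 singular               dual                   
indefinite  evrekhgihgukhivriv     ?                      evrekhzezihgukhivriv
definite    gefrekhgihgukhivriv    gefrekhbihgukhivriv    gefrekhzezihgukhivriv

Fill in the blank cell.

evrekhbihgukhivriv

Attach noun class class IV ih- → ihgukhivriv.
Attach number singular be- → beihgukhivriv.
Attach case dative rakh- → rakhbeihgukhivriv.
Attach definiteness indefinite ov- → ovrakhbeihgukhivriv.
Apply vowel harmony: ovrakhbeihgukhivriv → evrekhbeihgukhivriv.
Apply vowel deletion: evrekhbeihgukhivriv → evrekhbihgukhivriv.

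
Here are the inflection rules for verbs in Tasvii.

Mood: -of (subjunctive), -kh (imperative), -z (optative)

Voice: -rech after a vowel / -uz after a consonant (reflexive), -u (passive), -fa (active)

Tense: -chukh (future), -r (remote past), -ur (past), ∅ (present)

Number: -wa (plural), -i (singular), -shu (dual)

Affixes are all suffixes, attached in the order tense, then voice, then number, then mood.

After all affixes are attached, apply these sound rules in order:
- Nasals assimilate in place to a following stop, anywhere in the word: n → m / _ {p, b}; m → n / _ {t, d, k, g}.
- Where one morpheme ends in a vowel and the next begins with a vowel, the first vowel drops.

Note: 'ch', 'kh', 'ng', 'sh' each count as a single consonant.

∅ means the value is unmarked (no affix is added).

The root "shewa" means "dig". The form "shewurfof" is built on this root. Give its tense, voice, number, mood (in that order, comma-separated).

Segment: shewa-ur-fa-i-of.
tense: -ur → past.
voice: -fa → active.
number: -i → singular.
mood: -of → subjunctive.

past, active, singular, subjunctive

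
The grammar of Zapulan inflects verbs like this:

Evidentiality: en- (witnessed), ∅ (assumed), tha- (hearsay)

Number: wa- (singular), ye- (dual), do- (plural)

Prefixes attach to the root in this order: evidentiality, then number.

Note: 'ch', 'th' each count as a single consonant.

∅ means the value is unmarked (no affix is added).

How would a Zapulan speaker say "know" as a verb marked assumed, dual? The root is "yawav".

yeyawav

evidentiality = assumed: zero marking, form stays yawav.
Attach number dual ye- → yeyawav.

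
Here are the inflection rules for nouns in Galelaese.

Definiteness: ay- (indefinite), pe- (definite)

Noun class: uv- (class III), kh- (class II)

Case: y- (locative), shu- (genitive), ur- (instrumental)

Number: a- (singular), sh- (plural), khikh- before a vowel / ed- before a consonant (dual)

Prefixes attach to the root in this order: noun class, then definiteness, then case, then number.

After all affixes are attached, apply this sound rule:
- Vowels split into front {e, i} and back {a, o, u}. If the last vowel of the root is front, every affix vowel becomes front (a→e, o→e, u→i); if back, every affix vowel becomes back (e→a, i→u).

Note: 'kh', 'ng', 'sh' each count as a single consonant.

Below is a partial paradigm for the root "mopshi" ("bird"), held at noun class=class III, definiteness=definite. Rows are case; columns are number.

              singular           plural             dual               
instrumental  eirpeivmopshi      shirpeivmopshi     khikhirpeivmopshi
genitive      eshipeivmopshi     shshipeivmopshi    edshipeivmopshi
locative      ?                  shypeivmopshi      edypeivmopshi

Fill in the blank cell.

eypeivmopshi

Attach noun class class III uv- → uvmopshi.
Attach definiteness definite pe- → peuvmopshi.
Attach case locative y- → ypeuvmopshi.
Attach number singular a- → aypeuvmopshi.
Apply vowel harmony: aypeuvmopshi → eypeivmopshi.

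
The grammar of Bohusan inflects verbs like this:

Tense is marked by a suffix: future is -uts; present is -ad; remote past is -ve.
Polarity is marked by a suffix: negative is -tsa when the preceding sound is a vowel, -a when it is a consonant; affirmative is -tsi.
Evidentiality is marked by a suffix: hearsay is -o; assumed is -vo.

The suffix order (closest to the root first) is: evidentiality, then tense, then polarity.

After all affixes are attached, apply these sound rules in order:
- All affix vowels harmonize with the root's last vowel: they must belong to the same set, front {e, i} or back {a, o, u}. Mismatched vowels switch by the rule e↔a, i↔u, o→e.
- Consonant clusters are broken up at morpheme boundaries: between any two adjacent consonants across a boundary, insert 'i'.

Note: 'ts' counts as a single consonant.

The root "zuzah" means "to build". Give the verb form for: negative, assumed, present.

zuzahivoada

Attach evidentiality assumed -vo → zuzahvo.
Attach tense present -ad → zuzahvoad.
Attach polarity negative -a (after consonant 'd') → zuzahvoada.
Vowel harmony: no change.
Apply epenthesis: zuzahvoada → zuzahivoada.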